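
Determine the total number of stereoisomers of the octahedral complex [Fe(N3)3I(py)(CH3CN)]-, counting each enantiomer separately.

5

An octahedron has six vertices in three trans pairs; every non-trans pair is cis.
Systematic placement gives 4 geometric isomers: N3 mer (3 arrangements); N3 fac (chiral).
One of these lacks any improper symmetry element and so occurs as an enantiomeric pair, giving 4 + 1 = 5 stereoisomers in total.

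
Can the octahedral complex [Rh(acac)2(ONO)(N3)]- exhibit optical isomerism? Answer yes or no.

yes

An octahedron has six vertices in three trans pairs; every non-trans pair is cis.
Each acac is bidentate and must span two cis positions.
Working through the distinct placements yields 2 geometric isomers: ONO and N3 mutually trans; ONO and N3 mutually cis (chiral).
One of these lacks any improper symmetry element and so occurs as an enantiomeric pair, giving 2 + 1 = 3 stereoisomers in total.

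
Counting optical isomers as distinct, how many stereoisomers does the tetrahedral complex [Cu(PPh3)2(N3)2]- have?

1

Only one geometric arrangement is possible.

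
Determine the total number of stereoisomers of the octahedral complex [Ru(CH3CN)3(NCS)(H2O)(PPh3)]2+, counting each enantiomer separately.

An octahedron has six vertices in three trans pairs; every non-trans pair is cis.
Systematic placement gives 4 geometric isomers: CH3CN mer (3 arrangements); CH3CN fac (chiral).
One of these lacks any improper symmetry element and so occurs as an enantiomeric pair, giving 4 + 1 = 5 stereoisomers in total.

5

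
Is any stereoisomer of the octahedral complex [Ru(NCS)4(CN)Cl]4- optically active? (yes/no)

In an octahedral complex each vertex has one trans partner and four cis neighbours.
The distinct arrangements are (2 in all): CN and Cl mutually trans; CN and Cl mutually cis.
Each arrangement has an internal mirror plane or centre of symmetry, so none is chiral.

no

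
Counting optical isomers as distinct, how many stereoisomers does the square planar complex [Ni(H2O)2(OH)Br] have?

A square has two trans pairs of vertices; adjacent vertices are cis.
Systematic placement gives 2 geometric isomers: H2O cis; H2O trans.
Each arrangement has an internal mirror plane or centre of symmetry, so none is chiral.

2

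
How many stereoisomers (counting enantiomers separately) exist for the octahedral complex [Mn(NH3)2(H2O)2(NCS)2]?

6

Systematic placement gives 5 geometric isomers: NH3 trans, H2O trans, NCS trans; NH3 cis, H2O trans, NCS cis; NH3 trans, H2O cis, NCS cis; NH3 cis, H2O cis, NCS cis (chiral); NH3 cis, H2O cis, NCS trans.
One of these lacks any improper symmetry element and so occurs as an enantiomeric pair, giving 5 + 1 = 6 stereoisomers in total.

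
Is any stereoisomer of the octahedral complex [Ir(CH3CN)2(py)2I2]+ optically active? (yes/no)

yes

There are 5 geometric isomers: CH3CN trans, py trans, I trans; CH3CN trans, py cis, I cis; CH3CN cis, py trans, I cis; CH3CN cis, py cis, I cis (chiral); CH3CN cis, py cis, I trans.
One of these lacks any improper symmetry element and so occurs as an enantiomeric pair, giving 5 + 1 = 6 stereoisomers in total.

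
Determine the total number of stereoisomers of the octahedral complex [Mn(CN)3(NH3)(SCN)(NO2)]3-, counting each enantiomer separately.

5

The six octahedral sites form three mutually perpendicular trans pairs.
There are 4 geometric isomers: CN mer (3 arrangements); CN fac (chiral).
One of these lacks any improper symmetry element and so occurs as an enantiomeric pair, giving 4 + 1 = 5 stereoisomers in total.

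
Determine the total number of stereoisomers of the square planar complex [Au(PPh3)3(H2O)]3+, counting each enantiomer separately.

Only one geometric arrangement is possible.

1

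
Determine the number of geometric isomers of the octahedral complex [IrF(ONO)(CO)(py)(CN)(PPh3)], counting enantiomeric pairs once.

15

The six octahedral sites form three mutually perpendicular trans pairs.
Exhaustive case analysis gives 15 geometric isomers.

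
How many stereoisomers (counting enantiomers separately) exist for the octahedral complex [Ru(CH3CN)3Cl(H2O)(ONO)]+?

Systematic placement gives 4 geometric isomers: CH3CN mer (3 arrangements); CH3CN fac (chiral).
One of these lacks any improper symmetry element and so occurs as an enantiomeric pair, giving 4 + 1 = 5 stereoisomers in total.

5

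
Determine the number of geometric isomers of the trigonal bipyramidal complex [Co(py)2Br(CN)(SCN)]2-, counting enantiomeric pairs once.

7

In a trigonal bipyramid the two axial positions differ from the three equatorial ones.
Placing the ligands in turn and identifying arrangements related by rotation or reflection leaves 7 distinct geometric isomers.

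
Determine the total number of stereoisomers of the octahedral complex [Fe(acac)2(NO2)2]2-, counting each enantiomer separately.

3

Each acac is bidentate and must span two cis positions.
Systematic placement gives 2 geometric isomers: NO2 trans; NO2 cis (chiral).
One of these lacks any improper symmetry element and so occurs as an enantiomeric pair, giving 2 + 1 = 3 stereoisomers in total.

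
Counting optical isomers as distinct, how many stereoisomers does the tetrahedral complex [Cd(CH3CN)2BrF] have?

1

Only one geometric arrangement is possible.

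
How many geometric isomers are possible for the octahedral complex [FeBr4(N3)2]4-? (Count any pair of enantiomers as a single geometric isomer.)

An octahedron has six vertices in three trans pairs; every non-trans pair is cis.
Working through the distinct placements yields 2 geometric isomers: N3 trans; N3 cis.

2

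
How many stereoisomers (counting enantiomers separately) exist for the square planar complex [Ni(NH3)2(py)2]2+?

2

The distinct arrangements are (2 in all): NH3 cis; NH3 trans.
Each arrangement has an internal mirror plane or centre of symmetry, so none is chiral.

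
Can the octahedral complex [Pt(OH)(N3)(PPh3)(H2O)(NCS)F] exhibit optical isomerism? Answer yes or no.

yes

Exhaustive case analysis gives 15 geometric isomers.
Of these, 15 lack any improper symmetry element and so occur as enantiomeric pairs, giving 15 + 15 = 30 stereoisomers in total.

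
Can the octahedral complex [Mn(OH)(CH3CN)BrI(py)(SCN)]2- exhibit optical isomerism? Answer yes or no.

yes

The six octahedral sites form three mutually perpendicular trans pairs.
Systematic enumeration (placing each ligand type in turn and discarding arrangements equivalent by rotation or reflection) gives 15 geometric isomers.
Of these, 15 lack any improper symmetry element and so occur as enantiomeric pairs, giving 15 + 15 = 30 stereoisomers in total.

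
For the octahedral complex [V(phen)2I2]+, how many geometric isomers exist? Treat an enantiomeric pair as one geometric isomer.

2

In an octahedral complex each vertex has one trans partner and four cis neighbours.
Each phen is bidentate and must span two cis positions.
Working through the distinct placements yields 2 geometric isomers: I trans; I cis (chiral).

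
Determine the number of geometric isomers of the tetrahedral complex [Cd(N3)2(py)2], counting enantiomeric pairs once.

1

In a tetrahedral complex all four positions are equivalent and every pair of ligands is adjacent — there is no cis/trans distinction.
Only one geometric arrangement is possible.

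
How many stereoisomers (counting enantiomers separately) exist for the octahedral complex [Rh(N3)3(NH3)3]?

In an octahedral complex each vertex has one trans partner and four cis neighbours.
Working through the distinct placements yields 2 geometric isomers: N3 mer; N3 fac.
Each arrangement has an internal mirror plane or centre of symmetry, so none is chiral.

2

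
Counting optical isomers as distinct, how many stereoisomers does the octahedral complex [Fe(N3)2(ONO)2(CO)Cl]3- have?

8

There are 6 geometric isomers: N3 trans, ONO trans; N3 cis, ONO cis (3 arrangements, 2 chiral); N3 cis, ONO trans; N3 trans, ONO cis.
Of these, 2 lack any improper symmetry element and so occur as enantiomeric pairs, giving 6 + 2 = 8 stereoisomers in total.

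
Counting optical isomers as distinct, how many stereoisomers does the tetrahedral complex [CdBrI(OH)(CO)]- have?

2

In a tetrahedral complex all four positions are equivalent and every pair of ligands is adjacent — there is no cis/trans distinction.
Only one geometric arrangement is possible; it has no improper symmetry element, so it exists as a pair of enantiomers (2 stereoisomers).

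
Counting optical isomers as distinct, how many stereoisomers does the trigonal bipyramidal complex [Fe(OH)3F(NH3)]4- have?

4

A trigonal bipyramid has two axial and three equatorial sites, which are chemically inequivalent.
The distinct arrangements are (4 in all): F axial, NH3 axial; F axial, NH3 equatorial; F equatorial, NH3 axial; F equatorial, NH3 equatorial.
Each arrangement has an internal mirror plane or centre of symmetry, so none is chiral.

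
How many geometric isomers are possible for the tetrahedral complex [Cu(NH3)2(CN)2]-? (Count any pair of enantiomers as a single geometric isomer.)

All four vertices of a tetrahedron are equivalent and mutually adjacent, so cis/trans isomerism cannot arise.
Only one geometric arrangement is possible.

1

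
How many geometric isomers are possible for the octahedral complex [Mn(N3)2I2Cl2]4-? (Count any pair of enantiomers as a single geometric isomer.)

The six octahedral sites form three mutually perpendicular trans pairs.
Systematic placement gives 5 geometric isomers: N3 trans, I trans, Cl trans; N3 cis, I cis, Cl trans; N3 trans, I cis, Cl cis; N3 cis, I cis, Cl cis (chiral); N3 cis, I trans, Cl cis.

5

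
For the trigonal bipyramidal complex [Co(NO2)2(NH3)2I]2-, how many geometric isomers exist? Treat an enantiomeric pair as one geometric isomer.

A trigonal bipyramid has two axial and three equatorial sites, which are chemically inequivalent.
Systematic enumeration (placing each ligand type in turn and discarding arrangements equivalent by rotation or reflection) gives 5 geometric isomers.

5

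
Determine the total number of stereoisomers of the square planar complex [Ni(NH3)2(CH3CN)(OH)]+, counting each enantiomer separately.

Systematic placement gives 2 geometric isomers: NH3 cis; NH3 trans.
Each arrangement has an internal mirror plane or centre of symmetry, so none is chiral.

2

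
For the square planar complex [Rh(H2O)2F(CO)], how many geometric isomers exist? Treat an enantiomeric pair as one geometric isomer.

A square has two trans pairs of vertices; adjacent vertices are cis.
Working through the distinct placements yields 2 geometric isomers: H2O cis; H2O trans.

2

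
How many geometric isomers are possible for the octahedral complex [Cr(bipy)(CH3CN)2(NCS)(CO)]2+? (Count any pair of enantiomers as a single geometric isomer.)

4

The six octahedral sites form three mutually perpendicular trans pairs.
Each bipy is bidentate and must span two cis positions.
The distinct arrangements are (4 in all): CH3CN trans; CH3CN cis (3 arrangements, 2 chiral).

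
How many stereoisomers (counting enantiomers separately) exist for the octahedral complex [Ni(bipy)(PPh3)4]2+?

1

In an octahedral complex each vertex has one trans partner and four cis neighbours.
Each bipy is bidentate and must span two cis positions.
Only one geometric arrangement is possible.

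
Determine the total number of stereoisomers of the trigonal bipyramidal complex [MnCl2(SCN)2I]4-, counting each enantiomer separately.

6

In a trigonal bipyramid the two axial positions differ from the three equatorial ones.
Placing the ligands in turn and identifying arrangements related by rotation or reflection leaves 5 distinct geometric isomers.
One of these lacks any improper symmetry element and so occurs as an enantiomeric pair, giving 5 + 1 = 6 stereoisomers in total.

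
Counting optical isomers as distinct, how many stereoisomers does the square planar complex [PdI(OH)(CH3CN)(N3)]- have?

There are 3 geometric isomers: (CH3CN/N3 trans, I/OH trans); (CH3CN/OH trans, I/N3 trans); (CH3CN/I trans, N3/OH trans).
Each arrangement has an internal mirror plane or centre of symmetry, so none is chiral.

3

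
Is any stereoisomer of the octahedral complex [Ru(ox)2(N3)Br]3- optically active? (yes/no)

yes

An octahedron has six vertices in three trans pairs; every non-trans pair is cis.
Each ox is bidentate and must span two cis positions.
There are 2 geometric isomers: N3 and Br mutually trans; N3 and Br mutually cis (chiral).
One of these lacks any improper symmetry element and so occurs as an enantiomeric pair, giving 2 + 1 = 3 stereoisomers in total.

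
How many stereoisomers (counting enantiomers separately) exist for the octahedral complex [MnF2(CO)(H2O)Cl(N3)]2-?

15

Systematic enumeration (placing each ligand type in turn and discarding arrangements equivalent by rotation or reflection) gives 9 geometric isomers.
Of these, 6 lack any improper symmetry element and so occur as enantiomeric pairs, giving 9 + 6 = 15 stereoisomers in total.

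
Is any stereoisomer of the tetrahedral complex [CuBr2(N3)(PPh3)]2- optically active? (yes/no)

no

In a tetrahedral complex all four positions are equivalent and every pair of ligands is adjacent — there is no cis/trans distinction.
Only one geometric arrangement is possible.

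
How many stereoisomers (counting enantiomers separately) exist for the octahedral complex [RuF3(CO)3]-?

The six octahedral sites form three mutually perpendicular trans pairs.
Working through the distinct placements yields 2 geometric isomers: F mer; F fac.
Each arrangement has an internal mirror plane or centre of symmetry, so none is chiral.

2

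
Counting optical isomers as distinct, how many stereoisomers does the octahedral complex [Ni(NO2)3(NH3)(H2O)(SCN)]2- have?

The six octahedral sites form three mutually perpendicular trans pairs.
The distinct arrangements are (4 in all): NO2 mer (3 arrangements); NO2 fac (chiral).
One of these lacks any improper symmetry element and so occurs as an enantiomeric pair, giving 4 + 1 = 5 stereoisomers in total.

5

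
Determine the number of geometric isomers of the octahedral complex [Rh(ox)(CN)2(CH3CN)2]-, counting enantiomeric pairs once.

The six octahedral sites form three mutually perpendicular trans pairs.
Each ox is bidentate and must span two cis positions.
Working through the distinct placements yields 3 geometric isomers: CN cis, CH3CN trans; CN cis, CH3CN cis (chiral); CN trans, CH3CN cis.

3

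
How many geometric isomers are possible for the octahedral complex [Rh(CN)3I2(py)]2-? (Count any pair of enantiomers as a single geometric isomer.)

An octahedron has six vertices in three trans pairs; every non-trans pair is cis.
The distinct arrangements are (3 in all): CN mer, I cis; CN mer, I trans; CN fac, I cis.

3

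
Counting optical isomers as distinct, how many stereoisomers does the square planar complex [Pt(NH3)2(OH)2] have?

In a square planar complex each vertex has one trans partner and two cis neighbours.
There are 2 geometric isomers: NH3 cis; NH3 trans.
Each arrangement has an internal mirror plane or centre of symmetry, so none is chiral.

2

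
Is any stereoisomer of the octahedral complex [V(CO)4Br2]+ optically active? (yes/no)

no

An octahedron has six vertices in three trans pairs; every non-trans pair is cis.
The distinct arrangements are (2 in all): Br trans; Br cis.
Each arrangement has an internal mirror plane or centre of symmetry, so none is chiral.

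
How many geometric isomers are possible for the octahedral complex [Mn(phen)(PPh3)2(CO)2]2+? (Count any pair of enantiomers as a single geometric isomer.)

3

In an octahedral complex each vertex has one trans partner and four cis neighbours.
Each phen is bidentate and must span two cis positions.
The distinct arrangements are (3 in all): PPh3 cis, CO trans; PPh3 cis, CO cis (chiral); PPh3 trans, CO cis.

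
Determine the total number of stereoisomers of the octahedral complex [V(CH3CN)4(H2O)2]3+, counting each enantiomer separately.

2

The six octahedral sites form three mutually perpendicular trans pairs.
There are 2 geometric isomers: H2O trans; H2O cis.
Each arrangement has an internal mirror plane or centre of symmetry, so none is chiral.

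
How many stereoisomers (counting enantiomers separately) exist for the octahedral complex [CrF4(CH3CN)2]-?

2

In an octahedral complex each vertex has one trans partner and four cis neighbours.
There are 2 geometric isomers: CH3CN trans; CH3CN cis.
Each arrangement has an internal mirror plane or centre of symmetry, so none is chiral.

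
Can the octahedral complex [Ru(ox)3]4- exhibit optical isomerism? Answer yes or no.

yes

An octahedron has six vertices in three trans pairs; every non-trans pair is cis.
Each ox is bidentate and must span two cis positions.
Only one geometric arrangement is possible; it has no improper symmetry element, so it exists as a pair of enantiomers (2 stereoisomers).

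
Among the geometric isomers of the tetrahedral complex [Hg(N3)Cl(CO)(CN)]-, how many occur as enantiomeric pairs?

1

In a tetrahedral complex all four positions are equivalent and every pair of ligands is adjacent — there is no cis/trans distinction.
Only one geometric arrangement is possible; it has no improper symmetry element, so it exists as a pair of enantiomers (2 stereoisomers).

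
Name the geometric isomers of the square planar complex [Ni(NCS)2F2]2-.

The distinct arrangements are (2 in all): NCS cis; NCS trans.

cis and trans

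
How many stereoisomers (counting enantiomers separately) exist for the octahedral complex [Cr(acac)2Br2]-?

3

Each acac is bidentate and must span two cis positions.
The distinct arrangements are (2 in all): Br trans; Br cis (chiral).
One of these lacks any improper symmetry element and so occurs as an enantiomeric pair, giving 2 + 1 = 3 stereoisomers in total.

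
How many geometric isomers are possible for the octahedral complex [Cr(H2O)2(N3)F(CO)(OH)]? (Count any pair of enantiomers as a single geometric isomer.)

9

The six octahedral sites form three mutually perpendicular trans pairs.
Systematic enumeration (placing each ligand type in turn and discarding arrangements equivalent by rotation or reflection) gives 9 geometric isomers.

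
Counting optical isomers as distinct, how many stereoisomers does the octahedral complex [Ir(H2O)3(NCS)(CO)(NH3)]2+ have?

Working through the distinct placements yields 4 geometric isomers: H2O mer (3 arrangements); H2O fac (chiral).
One of these lacks any improper symmetry element and so occurs as an enantiomeric pair, giving 4 + 1 = 5 stereoisomers in total.

5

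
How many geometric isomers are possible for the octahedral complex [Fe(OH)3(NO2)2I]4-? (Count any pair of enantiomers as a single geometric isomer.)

The six octahedral sites form three mutually perpendicular trans pairs.
The distinct arrangements are (3 in all): OH mer, NO2 cis; OH mer, NO2 trans; OH fac, NO2 cis.

3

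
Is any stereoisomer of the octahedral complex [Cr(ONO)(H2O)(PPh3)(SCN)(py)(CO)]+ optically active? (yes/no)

yes

The six octahedral sites form three mutually perpendicular trans pairs.
Placing the ligands in turn and identifying arrangements related by rotation or reflection leaves 15 distinct geometric isomers.
Of these, 15 lack any improper symmetry element and so occur as enantiomeric pairs, giving 15 + 15 = 30 stereoisomers in total.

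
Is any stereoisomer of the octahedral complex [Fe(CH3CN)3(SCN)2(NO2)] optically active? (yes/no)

no

In an octahedral complex each vertex has one trans partner and four cis neighbours.
There are 3 geometric isomers: CH3CN mer, SCN trans; CH3CN mer, SCN cis; CH3CN fac, SCN cis.
Each arrangement has an internal mirror plane or centre of symmetry, so none is chiral.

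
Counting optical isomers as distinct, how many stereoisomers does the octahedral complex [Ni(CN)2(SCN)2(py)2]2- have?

6

The distinct arrangements are (5 in all): CN trans, SCN trans, py trans; CN trans, SCN cis, py cis; CN cis, SCN cis, py trans; CN cis, SCN cis, py cis (chiral); CN cis, SCN trans, py cis.
One of these lacks any improper symmetry element and so occurs as an enantiomeric pair, giving 5 + 1 = 6 stereoisomers in total.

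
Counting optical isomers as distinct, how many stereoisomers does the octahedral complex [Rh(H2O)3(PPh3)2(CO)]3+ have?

3

There are 3 geometric isomers: H2O mer, PPh3 trans; H2O fac, PPh3 cis; H2O mer, PPh3 cis.
Each arrangement has an internal mirror plane or centre of symmetry, so none is chiral.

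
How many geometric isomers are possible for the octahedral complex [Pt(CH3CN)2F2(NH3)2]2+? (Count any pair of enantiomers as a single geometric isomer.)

The six octahedral sites form three mutually perpendicular trans pairs.
There are 5 geometric isomers: CH3CN trans, F trans, NH3 trans; CH3CN trans, F cis, NH3 cis; CH3CN cis, F cis, NH3 trans; CH3CN cis, F cis, NH3 cis (chiral); CH3CN cis, F trans, NH3 cis.

5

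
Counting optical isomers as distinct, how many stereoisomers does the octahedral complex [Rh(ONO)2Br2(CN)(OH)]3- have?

In an octahedral complex each vertex has one trans partner and four cis neighbours.
There are 6 geometric isomers: ONO trans, Br trans; ONO cis, Br trans; ONO trans, Br cis; ONO cis, Br cis (3 arrangements, 2 chiral).
Of these, 2 lack any improper symmetry element and so occur as enantiomeric pairs, giving 6 + 2 = 8 stereoisomers in total.

8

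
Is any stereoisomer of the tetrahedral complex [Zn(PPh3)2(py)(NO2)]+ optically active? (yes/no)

In a tetrahedral complex all four positions are equivalent and every pair of ligands is adjacent — there is no cis/trans distinction.
Only one geometric arrangement is possible.

no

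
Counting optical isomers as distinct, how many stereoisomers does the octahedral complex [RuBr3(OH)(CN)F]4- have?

In an octahedral complex each vertex has one trans partner and four cis neighbours.
The distinct arrangements are (4 in all): Br mer (3 arrangements); Br fac (chiral).
One of these lacks any improper symmetry element and so occurs as an enantiomeric pair, giving 4 + 1 = 5 stereoisomers in total.

5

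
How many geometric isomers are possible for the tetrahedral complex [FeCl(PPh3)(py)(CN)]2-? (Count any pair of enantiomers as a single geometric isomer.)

All four vertices of a tetrahedron are equivalent and mutually adjacent, so cis/trans isomerism cannot arise.
Only one geometric arrangement is possible; it has no improper symmetry element, so it exists as a pair of enantiomers (2 stereoisomers).

1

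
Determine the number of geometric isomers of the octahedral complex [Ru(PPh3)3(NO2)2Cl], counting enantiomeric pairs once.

3

An octahedron has six vertices in three trans pairs; every non-trans pair is cis.
There are 3 geometric isomers: PPh3 mer, NO2 cis; PPh3 mer, NO2 trans; PPh3 fac, NO2 cis.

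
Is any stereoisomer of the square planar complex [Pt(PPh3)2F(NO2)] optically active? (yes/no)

no

Working through the distinct placements yields 2 geometric isomers: PPh3 cis; PPh3 trans.
Each arrangement has an internal mirror plane or centre of symmetry, so none is chiral.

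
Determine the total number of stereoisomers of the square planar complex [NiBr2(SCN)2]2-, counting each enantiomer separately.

In a square planar complex each vertex has one trans partner and two cis neighbours.
The distinct arrangements are (2 in all): Br cis; Br trans.
Each arrangement has an internal mirror plane or centre of symmetry, so none is chiral.

2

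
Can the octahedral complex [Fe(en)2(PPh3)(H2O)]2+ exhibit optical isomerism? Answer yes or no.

In an octahedral complex each vertex has one trans partner and four cis neighbours.
Each en is bidentate and must span two cis positions.
The distinct arrangements are (2 in all): PPh3 and H2O mutually trans; PPh3 and H2O mutually cis (chiral).
One of these lacks any improper symmetry element and so occurs as an enantiomeric pair, giving 2 + 1 = 3 stereoisomers in total.

yes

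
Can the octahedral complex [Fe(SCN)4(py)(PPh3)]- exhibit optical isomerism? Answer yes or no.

no

The distinct arrangements are (2 in all): py and PPh3 mutually cis; py and PPh3 mutually trans.
Each arrangement has an internal mirror plane or centre of symmetry, so none is chiral.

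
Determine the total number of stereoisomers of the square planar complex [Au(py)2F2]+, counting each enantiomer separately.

A square has two trans pairs of vertices; adjacent vertices are cis.
Systematic placement gives 2 geometric isomers: py cis; py trans.
Each arrangement has an internal mirror plane or centre of symmetry, so none is chiral.

2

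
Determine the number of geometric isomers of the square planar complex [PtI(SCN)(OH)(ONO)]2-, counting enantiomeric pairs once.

3

The distinct arrangements are (3 in all): (I/ONO trans, OH/SCN trans); (I/SCN trans, OH/ONO trans); (I/OH trans, ONO/SCN trans).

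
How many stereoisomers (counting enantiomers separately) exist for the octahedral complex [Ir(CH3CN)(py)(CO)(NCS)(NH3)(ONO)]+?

30

Placing the ligands in turn and identifying arrangements related by rotation or reflection leaves 15 distinct geometric isomers.
Of these, 15 lack any improper symmetry element and so occur as enantiomeric pairs, giving 15 + 15 = 30 stereoisomers in total.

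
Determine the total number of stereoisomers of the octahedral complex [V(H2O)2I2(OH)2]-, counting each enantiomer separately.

6

In an octahedral complex each vertex has one trans partner and four cis neighbours.
Systematic placement gives 5 geometric isomers: H2O trans, I trans, OH trans; H2O trans, I cis, OH cis; H2O cis, I cis, OH trans; H2O cis, I cis, OH cis (chiral); H2O cis, I trans, OH cis.
One of these lacks any improper symmetry element and so occurs as an enantiomeric pair, giving 5 + 1 = 6 stereoisomers in total.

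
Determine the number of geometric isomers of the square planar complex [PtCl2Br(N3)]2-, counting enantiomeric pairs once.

2

A square has two trans pairs of vertices; adjacent vertices are cis.
Working through the distinct placements yields 2 geometric isomers: Cl cis; Cl trans.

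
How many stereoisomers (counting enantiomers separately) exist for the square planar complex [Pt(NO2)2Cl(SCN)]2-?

2

A square has two trans pairs of vertices; adjacent vertices are cis.
The distinct arrangements are (2 in all): NO2 cis; NO2 trans.
Each arrangement has an internal mirror plane or centre of symmetry, so none is chiral.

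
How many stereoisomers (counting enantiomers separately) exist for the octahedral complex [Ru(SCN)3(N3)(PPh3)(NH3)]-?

5

Systematic placement gives 4 geometric isomers: SCN mer (3 arrangements); SCN fac (chiral).
One of these lacks any improper symmetry element and so occurs as an enantiomeric pair, giving 4 + 1 = 5 stereoisomers in total.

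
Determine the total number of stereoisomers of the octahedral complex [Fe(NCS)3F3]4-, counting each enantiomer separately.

2

The six octahedral sites form three mutually perpendicular trans pairs.
Systematic placement gives 2 geometric isomers: NCS mer; NCS fac.
Each arrangement has an internal mirror plane or centre of symmetry, so none is chiral.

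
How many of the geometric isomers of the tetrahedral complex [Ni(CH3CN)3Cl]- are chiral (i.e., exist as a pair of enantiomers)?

All four vertices of a tetrahedron are equivalent and mutually adjacent, so cis/trans isomerism cannot arise.
Only one geometric arrangement is possible.

0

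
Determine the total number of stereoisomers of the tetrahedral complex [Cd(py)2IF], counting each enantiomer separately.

1

All four vertices of a tetrahedron are equivalent and mutually adjacent, so cis/trans isomerism cannot arise.
Only one geometric arrangement is possible.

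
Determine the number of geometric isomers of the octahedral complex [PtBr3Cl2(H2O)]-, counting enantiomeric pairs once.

In an octahedral complex each vertex has one trans partner and four cis neighbours.
Working through the distinct placements yields 3 geometric isomers: Br mer, Cl cis; Br mer, Cl trans; Br fac, Cl cis.

3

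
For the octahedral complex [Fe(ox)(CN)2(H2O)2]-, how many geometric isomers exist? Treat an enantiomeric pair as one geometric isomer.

An octahedron has six vertices in three trans pairs; every non-trans pair is cis.
Each ox is bidentate and must span two cis positions.
Systematic placement gives 3 geometric isomers: CN trans, H2O cis; CN cis, H2O cis (chiral); CN cis, H2O trans.

3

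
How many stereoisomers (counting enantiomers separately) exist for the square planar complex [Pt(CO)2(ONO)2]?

2

In a square planar complex each vertex has one trans partner and two cis neighbours.
Working through the distinct placements yields 2 geometric isomers: CO cis; CO trans.
Each arrangement has an internal mirror plane or centre of symmetry, so none is chiral.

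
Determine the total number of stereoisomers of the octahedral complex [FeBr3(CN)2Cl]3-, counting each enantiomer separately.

An octahedron has six vertices in three trans pairs; every non-trans pair is cis.
There are 3 geometric isomers: Br mer, CN cis; Br mer, CN trans; Br fac, CN cis.
Each arrangement has an internal mirror plane or centre of symmetry, so none is chiral.

3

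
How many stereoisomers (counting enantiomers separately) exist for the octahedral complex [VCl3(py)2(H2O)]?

There are 3 geometric isomers: Cl mer, py trans; Cl mer, py cis; Cl fac, py cis.
Each arrangement has an internal mirror plane or centre of symmetry, so none is chiral.

3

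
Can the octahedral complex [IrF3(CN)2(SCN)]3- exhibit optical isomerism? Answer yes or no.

In an octahedral complex each vertex has one trans partner and four cis neighbours.
The distinct arrangements are (3 in all): F mer, CN trans; F fac, CN cis; F mer, CN cis.
Each arrangement has an internal mirror plane or centre of symmetry, so none is chiral.

no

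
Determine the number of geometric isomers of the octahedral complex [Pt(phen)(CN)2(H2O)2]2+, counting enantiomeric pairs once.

3

The six octahedral sites form three mutually perpendicular trans pairs.
Each phen is bidentate and must span two cis positions.
There are 3 geometric isomers: CN trans, H2O cis; CN cis, H2O cis (chiral); CN cis, H2O trans.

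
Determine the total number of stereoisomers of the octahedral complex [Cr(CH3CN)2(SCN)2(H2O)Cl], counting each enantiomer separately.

8

In an octahedral complex each vertex has one trans partner and four cis neighbours.
The distinct arrangements are (6 in all): CH3CN trans, SCN trans; CH3CN trans, SCN cis; CH3CN cis, SCN trans; CH3CN cis, SCN cis (3 arrangements, 2 chiral).
Of these, 2 lack any improper symmetry element and so occur as enantiomeric pairs, giving 6 + 2 = 8 stereoisomers in total.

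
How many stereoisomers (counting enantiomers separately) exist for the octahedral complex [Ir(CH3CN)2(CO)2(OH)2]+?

6

In an octahedral complex each vertex has one trans partner and four cis neighbours.
There are 5 geometric isomers: CH3CN trans, CO trans, OH trans; CH3CN trans, CO cis, OH cis; CH3CN cis, CO cis, OH trans; CH3CN cis, CO cis, OH cis (chiral); CH3CN cis, CO trans, OH cis.
One of these lacks any improper symmetry element and so occurs as an enantiomeric pair, giving 5 + 1 = 6 stereoisomers in total.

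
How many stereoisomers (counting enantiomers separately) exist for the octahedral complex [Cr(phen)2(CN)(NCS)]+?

3

Each phen is bidentate and must span two cis positions.
Systematic placement gives 2 geometric isomers: CN and NCS mutually trans; CN and NCS mutually cis (chiral).
One of these lacks any improper symmetry element and so occurs as an enantiomeric pair, giving 2 + 1 = 3 stereoisomers in total.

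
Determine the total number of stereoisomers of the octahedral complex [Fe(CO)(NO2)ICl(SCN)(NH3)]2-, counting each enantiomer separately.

Systematic enumeration (placing each ligand type in turn and discarding arrangements equivalent by rotation or reflection) gives 15 geometric isomers.
Of these, 15 lack any improper symmetry element and so occur as enantiomeric pairs, giving 15 + 15 = 30 stereoisomers in total.

30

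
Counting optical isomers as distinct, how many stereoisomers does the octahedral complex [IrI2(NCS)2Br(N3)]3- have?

8

In an octahedral complex each vertex has one trans partner and four cis neighbours.
The distinct arrangements are (6 in all): I cis, NCS trans; I cis, NCS cis (3 arrangements, 2 chiral); I trans, NCS trans; I trans, NCS cis.
Of these, 2 lack any improper symmetry element and so occur as enantiomeric pairs, giving 6 + 2 = 8 stereoisomers in total.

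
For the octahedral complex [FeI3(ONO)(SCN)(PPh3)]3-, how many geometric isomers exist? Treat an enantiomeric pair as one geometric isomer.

The distinct arrangements are (4 in all): I mer (3 arrangements); I fac (chiral).

4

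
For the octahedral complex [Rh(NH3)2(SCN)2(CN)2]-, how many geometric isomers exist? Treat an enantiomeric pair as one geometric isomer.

The six octahedral sites form three mutually perpendicular trans pairs.
There are 5 geometric isomers: NH3 trans, SCN trans, CN trans; NH3 cis, SCN cis, CN trans; NH3 cis, SCN trans, CN cis; NH3 cis, SCN cis, CN cis (chiral); NH3 trans, SCN cis, CN cis.

5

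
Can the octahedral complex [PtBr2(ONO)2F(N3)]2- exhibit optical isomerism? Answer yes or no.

yes

An octahedron has six vertices in three trans pairs; every non-trans pair is cis.
Systematic placement gives 6 geometric isomers: Br trans, ONO trans; Br trans, ONO cis; Br cis, ONO trans; Br cis, ONO cis (3 arrangements, 2 chiral).
Of these, 2 lack any improper symmetry element and so occur as enantiomeric pairs, giving 6 + 2 = 8 stereoisomers in total.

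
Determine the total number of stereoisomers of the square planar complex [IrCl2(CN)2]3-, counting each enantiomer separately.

2

A square has two trans pairs of vertices; adjacent vertices are cis.
Systematic placement gives 2 geometric isomers: Cl cis; Cl trans.
Each arrangement has an internal mirror plane or centre of symmetry, so none is chiral.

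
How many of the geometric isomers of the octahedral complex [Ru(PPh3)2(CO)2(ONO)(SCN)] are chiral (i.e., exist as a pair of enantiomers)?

2

The six octahedral sites form three mutually perpendicular trans pairs.
Working through the distinct placements yields 6 geometric isomers: PPh3 cis, CO trans; PPh3 trans, CO trans; PPh3 cis, CO cis (3 arrangements, 2 chiral); PPh3 trans, CO cis.
Of these, 2 lack any improper symmetry element and so occur as enantiomeric pairs, giving 6 + 2 = 8 stereoisomers in total.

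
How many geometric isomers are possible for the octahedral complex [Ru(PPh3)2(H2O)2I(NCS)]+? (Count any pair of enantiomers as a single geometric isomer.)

6

In an octahedral complex each vertex has one trans partner and four cis neighbours.
There are 6 geometric isomers: PPh3 trans, H2O trans; PPh3 cis, H2O trans; PPh3 trans, H2O cis; PPh3 cis, H2O cis (3 arrangements, 2 chiral).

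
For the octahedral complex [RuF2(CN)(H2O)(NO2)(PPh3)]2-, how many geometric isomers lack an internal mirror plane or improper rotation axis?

In an octahedral complex each vertex has one trans partner and four cis neighbours.
Exhaustive case analysis gives 9 geometric isomers.
Of these, 6 lack any improper symmetry element and so occur as enantiomeric pairs, giving 9 + 6 = 15 stereoisomers in total.

6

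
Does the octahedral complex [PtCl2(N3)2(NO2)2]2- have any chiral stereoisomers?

The six octahedral sites form three mutually perpendicular trans pairs.
There are 5 geometric isomers: Cl trans, N3 trans, NO2 trans; Cl trans, N3 cis, NO2 cis; Cl cis, N3 cis, NO2 trans; Cl cis, N3 cis, NO2 cis (chiral); Cl cis, N3 trans, NO2 cis.
One of these lacks any improper symmetry element and so occurs as an enantiomeric pair, giving 5 + 1 = 6 stereoisomers in total.

yes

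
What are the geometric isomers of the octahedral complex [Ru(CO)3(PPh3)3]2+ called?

fac and mer

Working through the distinct placements yields 2 geometric isomers: CO mer; CO fac.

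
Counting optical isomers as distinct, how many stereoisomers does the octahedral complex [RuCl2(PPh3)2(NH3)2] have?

6

An octahedron has six vertices in three trans pairs; every non-trans pair is cis.
Systematic placement gives 5 geometric isomers: Cl trans, PPh3 trans, NH3 trans; Cl trans, PPh3 cis, NH3 cis; Cl cis, PPh3 trans, NH3 cis; Cl cis, PPh3 cis, NH3 cis (chiral); Cl cis, PPh3 cis, NH3 trans.
One of these lacks any improper symmetry element and so occurs as an enantiomeric pair, giving 5 + 1 = 6 stereoisomers in total.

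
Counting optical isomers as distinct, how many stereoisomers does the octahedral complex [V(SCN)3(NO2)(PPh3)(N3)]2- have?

An octahedron has six vertices in three trans pairs; every non-trans pair is cis.
There are 4 geometric isomers: SCN mer (3 arrangements); SCN fac (chiral).
One of these lacks any improper symmetry element and so occurs as an enantiomeric pair, giving 4 + 1 = 5 stereoisomers in total.

5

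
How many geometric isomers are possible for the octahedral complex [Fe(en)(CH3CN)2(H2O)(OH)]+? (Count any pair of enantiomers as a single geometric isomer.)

An octahedron has six vertices in three trans pairs; every non-trans pair is cis.
Each en is bidentate and must span two cis positions.
Working through the distinct placements yields 4 geometric isomers: CH3CN trans; CH3CN cis (3 arrangements, 2 chiral).

4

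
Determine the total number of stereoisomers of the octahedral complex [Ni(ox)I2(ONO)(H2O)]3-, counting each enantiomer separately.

An octahedron has six vertices in three trans pairs; every non-trans pair is cis.
Each ox is bidentate and must span two cis positions.
Working through the distinct placements yields 4 geometric isomers: I cis (3 arrangements, 2 chiral); I trans.
Of these, 2 lack any improper symmetry element and so occur as enantiomeric pairs, giving 4 + 2 = 6 stereoisomers in total.

6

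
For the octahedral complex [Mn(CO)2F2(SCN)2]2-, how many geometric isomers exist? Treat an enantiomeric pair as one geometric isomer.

5

Systematic placement gives 5 geometric isomers: CO trans, F trans, SCN trans; CO trans, F cis, SCN cis; CO cis, F cis, SCN trans; CO cis, F cis, SCN cis (chiral); CO cis, F trans, SCN cis.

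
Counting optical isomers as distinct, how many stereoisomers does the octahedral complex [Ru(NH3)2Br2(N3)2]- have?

6

An octahedron has six vertices in three trans pairs; every non-trans pair is cis.
The distinct arrangements are (5 in all): NH3 trans, Br trans, N3 trans; NH3 cis, Br trans, N3 cis; NH3 trans, Br cis, N3 cis; NH3 cis, Br cis, N3 cis (chiral); NH3 cis, Br cis, N3 trans.
One of these lacks any improper symmetry element and so occurs as an enantiomeric pair, giving 5 + 1 = 6 stereoisomers in total.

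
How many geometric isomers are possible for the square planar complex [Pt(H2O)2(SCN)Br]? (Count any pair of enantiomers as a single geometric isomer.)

2

A square has two trans pairs of vertices; adjacent vertices are cis.
Working through the distinct placements yields 2 geometric isomers: H2O cis; H2O trans.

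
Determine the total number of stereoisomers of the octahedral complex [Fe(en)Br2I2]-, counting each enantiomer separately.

4

The six octahedral sites form three mutually perpendicular trans pairs.
Each en is bidentate and must span two cis positions.
Systematic placement gives 3 geometric isomers: Br trans, I cis; Br cis, I cis (chiral); Br cis, I trans.
One of these lacks any improper symmetry element and so occurs as an enantiomeric pair, giving 3 + 1 = 4 stereoisomers in total.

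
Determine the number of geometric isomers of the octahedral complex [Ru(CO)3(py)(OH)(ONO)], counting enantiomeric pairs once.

Working through the distinct placements yields 4 geometric isomers: CO mer (3 arrangements); CO fac (chiral).

4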